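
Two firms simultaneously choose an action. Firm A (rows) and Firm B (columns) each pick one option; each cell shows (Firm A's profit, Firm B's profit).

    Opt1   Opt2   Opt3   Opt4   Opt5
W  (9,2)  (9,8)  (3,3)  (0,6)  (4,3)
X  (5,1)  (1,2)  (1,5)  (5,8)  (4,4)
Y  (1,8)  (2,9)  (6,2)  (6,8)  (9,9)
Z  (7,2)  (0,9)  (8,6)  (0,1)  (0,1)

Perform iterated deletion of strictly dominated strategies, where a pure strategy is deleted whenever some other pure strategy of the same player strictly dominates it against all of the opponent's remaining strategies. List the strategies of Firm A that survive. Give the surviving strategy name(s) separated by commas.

W, Y

Firm B's strategy Opt1 is strictly dominated by Opt2 (W: 8>2, X: 2>1, Y: 9>8, Z: 9>2) and is removed.
For Firm A, Y strictly dominates X on the remaining columns (Opt2: 2>1, Opt3: 6>1, Opt4: 6>5, Opt5: 9>4); eliminate X.
For Firm B, Opt2 strictly dominates Opt3 on the remaining rows (W: 8>3, Y: 9>2, Z: 9>6); eliminate Opt3.
Row Z is eliminated: Y beats it against every remaining column (Opt2: 2>0, Opt4: 6>0, Opt5: 9>0).
Column Opt4 is eliminated: Opt2 beats it against every remaining row (W: 8>6, Y: 9>8).
Among the remaining strategies, none is strictly dominated by another pure strategy of the same player, so the elimination stops.
Surviving strategies — Firm A: {W, Y}; Firm B: {Opt2, Opt5}.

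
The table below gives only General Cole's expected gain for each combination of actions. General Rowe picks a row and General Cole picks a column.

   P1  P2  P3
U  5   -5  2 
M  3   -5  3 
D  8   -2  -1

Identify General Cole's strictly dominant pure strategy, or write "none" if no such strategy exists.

P1 fails to dominate P3 at M (3=3).
P2 fails to dominate P1 at U (-5<5).
P3 fails to dominate P1 at U (2<5).
No single strategy dominates all the others.

none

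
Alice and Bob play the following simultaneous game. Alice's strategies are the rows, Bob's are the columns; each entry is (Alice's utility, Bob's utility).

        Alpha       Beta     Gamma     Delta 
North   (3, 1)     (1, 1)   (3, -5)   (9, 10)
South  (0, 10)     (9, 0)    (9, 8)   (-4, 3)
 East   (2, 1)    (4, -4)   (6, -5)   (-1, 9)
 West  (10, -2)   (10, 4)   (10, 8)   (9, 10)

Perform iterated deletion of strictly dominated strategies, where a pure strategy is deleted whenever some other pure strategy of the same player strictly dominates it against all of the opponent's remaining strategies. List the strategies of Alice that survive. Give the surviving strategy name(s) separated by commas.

North, West

Row South is eliminated: West beats it against every remaining column (Alpha: 10>0, Beta: 10>9, Gamma: 10>9, Delta: 9>-4).
Row East is eliminated: West beats it against every remaining column (Alpha: 10>2, Beta: 10>4, Gamma: 10>6, Delta: 9>-1).
For Bob, Delta strictly dominates Alpha on the remaining rows (North: 10>1, West: 10>-2); eliminate Alpha.
Bob's strategy Beta is strictly dominated by Delta (North: 10>1, West: 10>4) and is removed.
Bob's strategy Gamma is strictly dominated by Delta (North: 10>-5, West: 10>8) and is removed.
Among the remaining strategies, none is strictly dominated by another pure strategy of the same player, so the elimination stops.
Surviving strategies — Alice: {North, West}; Bob: {Delta}.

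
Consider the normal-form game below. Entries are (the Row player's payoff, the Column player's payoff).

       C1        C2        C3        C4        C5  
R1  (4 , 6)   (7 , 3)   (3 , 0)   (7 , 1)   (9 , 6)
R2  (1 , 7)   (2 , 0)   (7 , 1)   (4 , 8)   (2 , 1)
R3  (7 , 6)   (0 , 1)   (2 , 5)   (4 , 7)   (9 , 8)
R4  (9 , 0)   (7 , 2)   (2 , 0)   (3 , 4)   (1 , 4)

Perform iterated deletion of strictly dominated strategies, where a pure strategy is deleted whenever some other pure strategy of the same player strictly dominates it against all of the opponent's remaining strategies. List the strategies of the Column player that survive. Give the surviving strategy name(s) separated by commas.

C1, C4, C5

Column C2 is eliminated: C5 beats it against every remaining row (R1: 6>3, R2: 1>0, R3: 8>1, R4: 4>2).
The Column player's strategy C3 is strictly dominated by C4 (R1: 1>0, R2: 8>1, R3: 7>5, R4: 4>0) and is removed.
The Row player's strategy R2 is strictly dominated by R1 (C1: 4>1, C4: 7>4, C5: 9>2) and is removed.
Among the remaining strategies, none is strictly dominated by another pure strategy of the same player, so the elimination stops.
Surviving strategies — the Row player: {R1, R3, R4}; the Column player: {C1, C4, C5}.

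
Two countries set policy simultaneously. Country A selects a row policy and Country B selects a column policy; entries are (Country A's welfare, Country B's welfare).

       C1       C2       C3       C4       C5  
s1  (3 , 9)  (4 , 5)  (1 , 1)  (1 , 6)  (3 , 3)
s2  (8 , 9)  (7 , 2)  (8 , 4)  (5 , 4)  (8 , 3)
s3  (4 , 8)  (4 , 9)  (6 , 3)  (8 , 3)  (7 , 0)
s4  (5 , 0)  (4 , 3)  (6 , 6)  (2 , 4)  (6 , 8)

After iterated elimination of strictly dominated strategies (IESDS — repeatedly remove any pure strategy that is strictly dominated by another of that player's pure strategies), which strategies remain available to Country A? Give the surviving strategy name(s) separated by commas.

Row s1 is eliminated: s2 beats it against every remaining column (C1: 8>3, C2: 7>4, C3: 8>1, C4: 5>1, C5: 8>3).
Row s4 is eliminated: s2 beats it against every remaining column (C1: 8>5, C2: 7>4, C3: 8>6, C4: 5>2, C5: 8>6).
Column C3 is eliminated: C1 beats it against every remaining row (s2: 9>4, s3: 8>3).
For Country B, C1 strictly dominates C4 on the remaining rows (s2: 9>4, s3: 8>3); eliminate C4.
For Country A, s2 strictly dominates s3 on the remaining columns (C1: 8>4, C2: 7>4, C5: 8>7); eliminate s3.
Country B's strategy C2 is strictly dominated by C1 (s2: 9>2) and is removed.
Column C5 is eliminated: C1 beats it against every remaining row (s2: 9>3).
Among the remaining strategies, none is strictly dominated by another pure strategy of the same player, so the elimination stops.
Surviving strategies — Country A: {s2}; Country B: {C1}.

s2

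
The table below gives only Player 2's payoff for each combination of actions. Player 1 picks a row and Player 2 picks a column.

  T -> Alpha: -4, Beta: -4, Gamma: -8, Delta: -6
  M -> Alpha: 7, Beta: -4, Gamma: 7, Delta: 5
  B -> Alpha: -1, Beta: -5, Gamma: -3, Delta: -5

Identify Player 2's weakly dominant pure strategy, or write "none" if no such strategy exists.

Alpha vs Beta: T: -4=-4, M: 7>-4, B: -1>-5.
Alpha vs Gamma: T: -4>-8, M: 7=7, B: -1>-3.
Alpha vs Delta: T: -4>-6, M: 7>5, B: -1>-5.
Alpha is at least as good as every other strategy against every opponent action, so it is weakly dominant.

Alpha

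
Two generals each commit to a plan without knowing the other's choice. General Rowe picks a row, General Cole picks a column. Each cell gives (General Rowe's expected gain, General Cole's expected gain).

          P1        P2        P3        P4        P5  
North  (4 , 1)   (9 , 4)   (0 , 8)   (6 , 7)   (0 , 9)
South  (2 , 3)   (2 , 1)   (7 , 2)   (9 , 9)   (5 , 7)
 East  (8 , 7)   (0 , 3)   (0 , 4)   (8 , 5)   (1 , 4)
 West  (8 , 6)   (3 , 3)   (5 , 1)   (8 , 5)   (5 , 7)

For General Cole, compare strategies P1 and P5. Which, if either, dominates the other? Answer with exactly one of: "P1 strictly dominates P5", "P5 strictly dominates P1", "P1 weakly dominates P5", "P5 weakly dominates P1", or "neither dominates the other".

neither dominates the other

P1's payoffs vs P5's, by General Rowe's action — North: 1<9, South: 3<7, East: 7>4, West: 6<7.
P1 does better at East but worse at North, South, West; neither strategy dominates the other.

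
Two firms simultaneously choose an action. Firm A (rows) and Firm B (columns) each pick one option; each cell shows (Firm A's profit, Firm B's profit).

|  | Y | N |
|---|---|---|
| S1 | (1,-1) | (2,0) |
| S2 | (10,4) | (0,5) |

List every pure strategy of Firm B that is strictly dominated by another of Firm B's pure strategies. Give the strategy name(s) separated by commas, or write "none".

Y

Y: dominated, since N does at least as well everywhere (S1: 0>-1, S2: 5>4).
N is not dominated — it holds its own against Y at S1 (0>-1).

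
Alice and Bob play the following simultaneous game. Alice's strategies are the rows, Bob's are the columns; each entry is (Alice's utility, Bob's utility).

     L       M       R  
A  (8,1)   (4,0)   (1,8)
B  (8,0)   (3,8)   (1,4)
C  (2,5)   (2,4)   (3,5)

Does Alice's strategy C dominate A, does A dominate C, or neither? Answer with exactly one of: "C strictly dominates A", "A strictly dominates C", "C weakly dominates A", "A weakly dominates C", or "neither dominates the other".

neither dominates the other

Compare C to A across every action of Bob: L: 2<8, M: 2<4, R: 3>1.
C does better at R but worse at L, M; neither strategy dominates the other.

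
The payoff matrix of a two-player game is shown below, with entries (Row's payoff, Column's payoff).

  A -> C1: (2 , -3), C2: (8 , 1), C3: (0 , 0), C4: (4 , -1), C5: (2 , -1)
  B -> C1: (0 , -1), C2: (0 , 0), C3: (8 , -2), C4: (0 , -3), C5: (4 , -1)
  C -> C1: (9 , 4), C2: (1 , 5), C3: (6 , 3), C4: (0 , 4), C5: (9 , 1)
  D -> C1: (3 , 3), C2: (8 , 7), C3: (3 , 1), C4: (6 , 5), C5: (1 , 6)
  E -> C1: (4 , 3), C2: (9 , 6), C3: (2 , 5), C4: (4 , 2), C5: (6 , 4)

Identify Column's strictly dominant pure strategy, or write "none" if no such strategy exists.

C2 vs C1: A: 1>-3, B: 0>-1, C: 5>4, D: 7>3, E: 6>3.
C2 vs C3: A: 1>0, B: 0>-2, C: 5>3, D: 7>1, E: 6>5.
C2 vs C4: A: 1>-1, B: 0>-3, C: 5>4, D: 7>5, E: 6>2.
C2 vs C5: A: 1>-1, B: 0>-1, C: 5>1, D: 7>6, E: 6>4.
C2 strictly beats every other strategy against every opponent action, so it is strictly dominant.

C2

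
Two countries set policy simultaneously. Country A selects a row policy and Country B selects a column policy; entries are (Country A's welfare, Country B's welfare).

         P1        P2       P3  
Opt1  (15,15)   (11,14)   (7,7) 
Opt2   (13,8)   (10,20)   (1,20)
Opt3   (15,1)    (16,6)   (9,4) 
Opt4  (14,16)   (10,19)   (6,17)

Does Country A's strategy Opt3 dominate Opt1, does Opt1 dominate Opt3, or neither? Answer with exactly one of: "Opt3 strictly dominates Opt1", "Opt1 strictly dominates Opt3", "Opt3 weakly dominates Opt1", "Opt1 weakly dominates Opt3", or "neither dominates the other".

Opt3's payoffs vs Opt1's, by Country B's action — P1: 15=15, P2: 16>11, P3: 9>7.
Opt3 is at least as good everywhere and strictly better somewhere (tied only at P1), so Opt3 weakly but not strictly dominates Opt1.

Opt3 weakly dominates Opt1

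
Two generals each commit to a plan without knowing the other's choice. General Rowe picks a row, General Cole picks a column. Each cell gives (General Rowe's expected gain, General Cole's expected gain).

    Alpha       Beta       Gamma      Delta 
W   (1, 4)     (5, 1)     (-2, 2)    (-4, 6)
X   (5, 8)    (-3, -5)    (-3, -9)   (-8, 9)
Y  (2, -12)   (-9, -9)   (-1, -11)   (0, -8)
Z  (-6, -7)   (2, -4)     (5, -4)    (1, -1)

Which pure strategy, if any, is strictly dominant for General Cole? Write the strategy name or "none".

Delta

Delta vs Alpha: W: 6>4, X: 9>8, Y: -8>-12, Z: -1>-7.
Delta vs Beta: W: 6>1, X: 9>-5, Y: -8>-9, Z: -1>-4.
Delta vs Gamma: W: 6>2, X: 9>-9, Y: -8>-11, Z: -1>-4.
Delta strictly beats every other strategy against every opponent action, so it is strictly dominant.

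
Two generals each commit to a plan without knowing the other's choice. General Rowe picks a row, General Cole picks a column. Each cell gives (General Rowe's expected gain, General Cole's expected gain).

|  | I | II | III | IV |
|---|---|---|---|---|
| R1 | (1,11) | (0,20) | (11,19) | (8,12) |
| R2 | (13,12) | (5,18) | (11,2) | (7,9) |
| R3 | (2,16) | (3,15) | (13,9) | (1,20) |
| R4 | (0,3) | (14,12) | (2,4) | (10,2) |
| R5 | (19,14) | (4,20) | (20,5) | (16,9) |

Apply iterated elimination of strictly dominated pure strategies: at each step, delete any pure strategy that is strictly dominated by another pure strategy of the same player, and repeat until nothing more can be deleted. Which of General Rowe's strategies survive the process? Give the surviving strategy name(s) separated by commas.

R4

For General Rowe, R5 strictly dominates R1 on the remaining columns (I: 19>1, II: 4>0, III: 20>11, IV: 16>8); eliminate R1.
General Rowe's strategy R3 is strictly dominated by R5 (I: 19>2, II: 4>3, III: 20>13, IV: 16>1) and is removed.
General Cole's strategy I is strictly dominated by II (R2: 18>12, R4: 12>3, R5: 20>14) and is removed.
Column III is eliminated: II beats it against every remaining row (R2: 18>2, R4: 12>4, R5: 20>5).
For General Rowe, R4 strictly dominates R2 on the remaining columns (II: 14>5, IV: 10>7); eliminate R2.
Column IV is eliminated: II beats it against every remaining row (R4: 12>2, R5: 20>9).
Row R5 is eliminated: R4 beats it against every remaining column (II: 14>4).
Among the remaining strategies, none is strictly dominated by another pure strategy of the same player, so the elimination stops.
Surviving strategies — General Rowe: {R4}; General Cole: {II}.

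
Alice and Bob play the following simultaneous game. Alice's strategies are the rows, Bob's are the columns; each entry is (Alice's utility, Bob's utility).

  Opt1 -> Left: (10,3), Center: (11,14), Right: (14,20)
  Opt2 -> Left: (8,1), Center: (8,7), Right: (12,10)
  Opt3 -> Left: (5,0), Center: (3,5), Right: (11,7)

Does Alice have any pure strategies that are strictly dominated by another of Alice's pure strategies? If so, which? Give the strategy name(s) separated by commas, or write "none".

Opt2, Opt3

Nothing dominates Opt1: Opt2 at Left (10>8); Opt3 at Left (10>5).
Opt1 strictly dominates Opt2 — Left: 10>8, Center: 11>8, Right: 14>12.
Opt3 is strictly dominated by Opt1 (Left: 10>5, Center: 11>3, Right: 14>11).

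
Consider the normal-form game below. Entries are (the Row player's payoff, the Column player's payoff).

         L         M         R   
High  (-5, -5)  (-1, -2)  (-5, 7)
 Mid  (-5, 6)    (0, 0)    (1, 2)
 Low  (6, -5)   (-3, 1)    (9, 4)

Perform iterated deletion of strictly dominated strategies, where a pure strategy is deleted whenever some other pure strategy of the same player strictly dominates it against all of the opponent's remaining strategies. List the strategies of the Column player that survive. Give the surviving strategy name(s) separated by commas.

For the Column player, R strictly dominates M on the remaining rows (High: 7>-2, Mid: 2>0, Low: 4>1); eliminate M.
The Row player's strategy High is strictly dominated by Low (L: 6>-5, R: 9>-5) and is removed.
The Row player's strategy Mid is strictly dominated by Low (L: 6>-5, R: 9>1) and is removed.
For the Column player, R strictly dominates L on the remaining rows (Low: 4>-5); eliminate L.
Among the remaining strategies, none is strictly dominated by another pure strategy of the same player, so the elimination stops.
Surviving strategies — the Row player: {Low}; the Column player: {R}.

R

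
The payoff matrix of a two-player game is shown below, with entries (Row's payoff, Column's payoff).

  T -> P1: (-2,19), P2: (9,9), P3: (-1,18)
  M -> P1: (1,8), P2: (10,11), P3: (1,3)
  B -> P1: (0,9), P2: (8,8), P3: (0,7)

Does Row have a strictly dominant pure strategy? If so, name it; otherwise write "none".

M vs T: P1: 1>-2, P2: 10>9, P3: 1>-1.
M vs B: P1: 1>0, P2: 10>8, P3: 1>0.
M strictly beats every other strategy against every opponent action, so it is strictly dominant.

M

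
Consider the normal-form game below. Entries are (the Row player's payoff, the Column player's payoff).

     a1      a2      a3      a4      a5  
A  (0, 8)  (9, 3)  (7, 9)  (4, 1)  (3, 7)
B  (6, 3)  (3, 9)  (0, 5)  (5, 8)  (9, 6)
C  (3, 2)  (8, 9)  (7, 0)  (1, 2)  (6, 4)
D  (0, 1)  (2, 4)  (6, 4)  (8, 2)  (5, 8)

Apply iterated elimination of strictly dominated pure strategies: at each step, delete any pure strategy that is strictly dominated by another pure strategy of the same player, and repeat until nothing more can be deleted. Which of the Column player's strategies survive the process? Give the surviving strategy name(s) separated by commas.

The Column player's strategy a4 is strictly dominated by a2 (A: 3>1, B: 9>8, C: 9>2, D: 4>2) and is removed.
The Row player's strategy D is strictly dominated by C (a1: 3>0, a2: 8>2, a3: 7>6, a5: 6>5) and is removed.
Among the remaining strategies, none is strictly dominated by another pure strategy of the same player, so the elimination stops.
Surviving strategies — the Row player: {A, B, C}; the Column player: {a1, a2, a3, a5}.

a1, a2, a3, a5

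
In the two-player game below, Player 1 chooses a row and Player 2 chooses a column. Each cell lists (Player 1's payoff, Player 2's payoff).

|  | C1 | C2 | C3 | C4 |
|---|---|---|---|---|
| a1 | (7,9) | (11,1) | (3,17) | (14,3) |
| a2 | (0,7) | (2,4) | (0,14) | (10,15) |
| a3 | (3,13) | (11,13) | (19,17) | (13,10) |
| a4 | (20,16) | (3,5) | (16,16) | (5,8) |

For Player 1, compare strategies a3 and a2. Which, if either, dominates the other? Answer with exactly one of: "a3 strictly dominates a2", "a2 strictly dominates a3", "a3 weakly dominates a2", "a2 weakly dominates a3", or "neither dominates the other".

Compare a3 to a2 across each opponent action: C1: 3>0, C2: 11>2, C3: 19>0, C4: 13>10.
a3 gives a strictly higher payoff against each opponent action, so a3 strictly dominates a2.

a3 strictly dominates a2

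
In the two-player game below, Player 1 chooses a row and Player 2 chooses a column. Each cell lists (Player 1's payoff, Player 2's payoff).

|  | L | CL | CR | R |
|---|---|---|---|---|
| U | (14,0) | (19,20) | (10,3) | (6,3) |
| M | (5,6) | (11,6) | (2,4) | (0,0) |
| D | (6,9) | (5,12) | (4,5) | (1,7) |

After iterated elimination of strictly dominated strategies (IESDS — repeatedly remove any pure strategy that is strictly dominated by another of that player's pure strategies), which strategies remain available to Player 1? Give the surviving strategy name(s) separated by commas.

U

Player 1's strategy M is strictly dominated by U (L: 14>5, CL: 19>11, CR: 10>2, R: 6>0) and is removed.
For Player 1, U strictly dominates D on the remaining columns (L: 14>6, CL: 19>5, CR: 10>4, R: 6>1); eliminate D.
Column L is eliminated: CL beats it against every remaining row (U: 20>0).
Player 2's strategy CR is strictly dominated by CL (U: 20>3) and is removed.
Player 2's strategy R is strictly dominated by CL (U: 20>3) and is removed.
Among the remaining strategies, none is strictly dominated by another pure strategy of the same player, so the elimination stops.
Surviving strategies — Player 1: {U}; Player 2: {CL}.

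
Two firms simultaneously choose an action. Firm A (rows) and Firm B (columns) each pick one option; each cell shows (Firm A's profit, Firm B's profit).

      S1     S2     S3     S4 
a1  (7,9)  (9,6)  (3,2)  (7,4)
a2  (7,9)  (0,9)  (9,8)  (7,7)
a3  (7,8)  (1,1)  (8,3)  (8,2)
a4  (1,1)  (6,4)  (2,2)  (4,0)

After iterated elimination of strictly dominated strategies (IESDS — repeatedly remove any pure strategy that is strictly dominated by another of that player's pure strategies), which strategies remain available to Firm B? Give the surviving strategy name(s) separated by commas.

S1, S2

Row a4 is eliminated: a1 beats it against every remaining column (S1: 7>1, S2: 9>6, S3: 3>2, S4: 7>4).
For Firm B, S1 strictly dominates S3 on the remaining rows (a1: 9>2, a2: 9>8, a3: 8>3); eliminate S3.
Column S4 is eliminated: S1 beats it against every remaining row (a1: 9>4, a2: 9>7, a3: 8>2).
Among the remaining strategies, none is strictly dominated by another pure strategy of the same player, so the elimination stops.
Surviving strategies — Firm A: {a1, a2, a3}; Firm B: {S1, S2}.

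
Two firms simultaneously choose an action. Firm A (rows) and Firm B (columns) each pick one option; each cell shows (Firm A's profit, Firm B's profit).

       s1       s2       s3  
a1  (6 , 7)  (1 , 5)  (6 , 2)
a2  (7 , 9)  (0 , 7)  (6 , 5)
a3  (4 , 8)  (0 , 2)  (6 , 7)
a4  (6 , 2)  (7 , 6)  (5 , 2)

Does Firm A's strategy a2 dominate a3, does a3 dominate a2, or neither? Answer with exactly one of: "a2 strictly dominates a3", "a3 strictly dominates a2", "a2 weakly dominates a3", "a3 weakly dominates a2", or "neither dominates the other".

Compare a2 to a3 across each opponent action: s1: 7>4, s2: 0=0, s3: 6=6.
a2 is at least as good everywhere and strictly better somewhere (tied only at s2, s3), so a2 weakly but not strictly dominates a3.

a2 weakly dominates a3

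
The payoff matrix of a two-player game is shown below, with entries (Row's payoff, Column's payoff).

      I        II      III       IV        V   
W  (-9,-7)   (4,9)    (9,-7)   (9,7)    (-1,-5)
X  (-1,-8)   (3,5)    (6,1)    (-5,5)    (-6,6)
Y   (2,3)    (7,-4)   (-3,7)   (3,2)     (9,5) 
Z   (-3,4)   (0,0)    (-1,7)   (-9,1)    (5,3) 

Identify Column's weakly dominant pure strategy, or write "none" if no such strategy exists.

I fails to dominate II at W (-7<9).
II fails to dominate I at Y (-4<3).
III fails to dominate II at W (-7<9).
IV fails to dominate I at Y (2<3).
V fails to dominate I at Z (3<4).
No single strategy dominates all the others.

none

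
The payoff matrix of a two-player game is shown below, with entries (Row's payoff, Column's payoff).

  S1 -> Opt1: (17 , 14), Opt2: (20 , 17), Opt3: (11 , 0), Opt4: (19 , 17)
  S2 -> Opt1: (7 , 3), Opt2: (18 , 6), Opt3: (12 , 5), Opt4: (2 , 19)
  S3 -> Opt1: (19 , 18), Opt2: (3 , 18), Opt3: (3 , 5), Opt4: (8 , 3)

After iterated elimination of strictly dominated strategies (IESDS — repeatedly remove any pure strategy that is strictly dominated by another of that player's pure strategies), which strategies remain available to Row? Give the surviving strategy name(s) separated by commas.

S1, S3

For Column, Opt2 strictly dominates Opt3 on the remaining rows (S1: 17>0, S2: 6>5, S3: 18>5); eliminate Opt3.
For Row, S1 strictly dominates S2 on the remaining columns (Opt1: 17>7, Opt2: 20>18, Opt4: 19>2); eliminate S2.
Among the remaining strategies, none is strictly dominated by another pure strategy of the same player, so the elimination stops.
Surviving strategies — Row: {S1, S3}; Column: {Opt1, Opt2, Opt4}.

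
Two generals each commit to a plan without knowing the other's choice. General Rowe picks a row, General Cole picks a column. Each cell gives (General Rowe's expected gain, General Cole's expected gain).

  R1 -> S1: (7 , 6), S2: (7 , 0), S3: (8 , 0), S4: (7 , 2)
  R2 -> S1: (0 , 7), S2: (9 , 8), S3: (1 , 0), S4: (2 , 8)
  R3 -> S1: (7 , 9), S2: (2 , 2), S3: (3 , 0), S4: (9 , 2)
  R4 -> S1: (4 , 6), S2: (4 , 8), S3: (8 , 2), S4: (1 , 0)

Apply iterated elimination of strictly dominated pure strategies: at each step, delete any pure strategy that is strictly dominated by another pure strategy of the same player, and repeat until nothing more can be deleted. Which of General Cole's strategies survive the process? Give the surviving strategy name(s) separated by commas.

S1, S2, S4

Column S3 is eliminated: S1 beats it against every remaining row (R1: 6>0, R2: 7>0, R3: 9>0, R4: 6>2).
Row R4 is eliminated: R1 beats it against every remaining column (S1: 7>4, S2: 7>4, S4: 7>1).
Among the remaining strategies, none is strictly dominated by another pure strategy of the same player, so the elimination stops.
Surviving strategies — General Rowe: {R1, R2, R3}; General Cole: {S1, S2, S4}.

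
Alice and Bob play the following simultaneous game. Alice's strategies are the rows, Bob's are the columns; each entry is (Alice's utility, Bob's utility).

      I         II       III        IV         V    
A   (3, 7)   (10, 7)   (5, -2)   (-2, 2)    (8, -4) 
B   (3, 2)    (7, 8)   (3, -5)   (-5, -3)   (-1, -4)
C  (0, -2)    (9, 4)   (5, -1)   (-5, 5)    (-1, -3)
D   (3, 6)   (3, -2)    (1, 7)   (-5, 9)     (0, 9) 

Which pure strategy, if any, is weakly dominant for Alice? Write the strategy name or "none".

A vs B: I: 3=3, II: 10>7, III: 5>3, IV: -2>-5, V: 8>-1.
A vs C: I: 3>0, II: 10>9, III: 5=5, IV: -2>-5, V: 8>-1.
A vs D: I: 3=3, II: 10>3, III: 5>1, IV: -2>-5, V: 8>0.
A is at least as good as every other strategy against every opponent action, so it is weakly dominant.

A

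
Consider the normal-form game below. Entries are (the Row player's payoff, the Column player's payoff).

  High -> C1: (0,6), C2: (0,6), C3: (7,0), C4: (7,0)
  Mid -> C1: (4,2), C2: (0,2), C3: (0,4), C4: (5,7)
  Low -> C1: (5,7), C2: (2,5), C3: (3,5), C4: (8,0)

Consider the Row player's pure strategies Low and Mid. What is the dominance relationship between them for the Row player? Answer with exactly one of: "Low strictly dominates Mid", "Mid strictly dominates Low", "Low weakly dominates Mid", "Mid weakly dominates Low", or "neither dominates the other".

Compare Low to Mid across each opponent action: C1: 5>4, C2: 2>0, C3: 3>0, C4: 8>5.
Low gives a strictly higher payoff against each opponent action, so Low strictly dominates Mid.

Low strictly dominates Mid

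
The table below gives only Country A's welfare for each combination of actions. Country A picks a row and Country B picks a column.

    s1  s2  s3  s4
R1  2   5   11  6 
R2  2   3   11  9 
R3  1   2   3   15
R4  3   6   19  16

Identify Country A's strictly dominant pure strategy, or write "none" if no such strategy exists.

R4

R4 vs R1: s1: 3>2, s2: 6>5, s3: 19>11, s4: 16>6.
R4 vs R2: s1: 3>2, s2: 6>3, s3: 19>11, s4: 16>9.
R4 vs R3: s1: 3>1, s2: 6>2, s3: 19>3, s4: 16>15.
R4 strictly beats every other strategy against every opponent action, so it is strictly dominant.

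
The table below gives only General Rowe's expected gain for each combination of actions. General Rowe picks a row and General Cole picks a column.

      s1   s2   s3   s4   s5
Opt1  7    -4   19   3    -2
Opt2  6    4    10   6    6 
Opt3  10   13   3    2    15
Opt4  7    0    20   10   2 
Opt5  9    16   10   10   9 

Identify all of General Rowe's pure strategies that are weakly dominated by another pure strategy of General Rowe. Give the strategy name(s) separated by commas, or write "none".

Opt1 is weakly dominated by Opt4 (s1: 7=7, s2: 0>-4, s3: 20>19, s4: 10>3, s5: 2>-2).
Opt5 weakly dominates Opt2 — s1: 9>6, s2: 16>4, s3: 10=10, s4: 10>6, s5: 9>6.
Opt3 is not dominated — it holds its own against Opt1 at s1 (10>7); Opt2 at s1 (10>6); Opt4 at s1 (10>7); Opt5 at s1 (10>9).
Nothing dominates Opt4: Opt1 at s2 (0>-4); Opt2 at s1 (7>6); Opt3 at s3 (20>3); Opt5 at s3 (20>10).
Opt5: no other strategy beats it everywhere (Opt1 at s1 (9>7); Opt2 at s1 (9>6); Opt3 at s2 (16>13); Opt4 at s1 (9>7)).

Opt1, Opt2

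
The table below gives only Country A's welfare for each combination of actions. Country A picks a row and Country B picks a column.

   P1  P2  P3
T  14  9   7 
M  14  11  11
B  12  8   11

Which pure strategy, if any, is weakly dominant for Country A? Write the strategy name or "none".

M

M vs T: P1: 14=14, P2: 11>9, P3: 11>7.
M vs B: P1: 14>12, P2: 11>8, P3: 11=11.
M is at least as good as every other strategy against every opponent action, so it is weakly dominant.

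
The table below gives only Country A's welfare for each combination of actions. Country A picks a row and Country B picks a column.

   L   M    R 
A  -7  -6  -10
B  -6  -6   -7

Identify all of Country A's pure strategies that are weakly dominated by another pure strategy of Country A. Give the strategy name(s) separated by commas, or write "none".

A

A is weakly dominated by B (L: -6>-7, M: -6=-6, R: -7>-10).
B is not dominated — it holds its own against A at L (-6>-7).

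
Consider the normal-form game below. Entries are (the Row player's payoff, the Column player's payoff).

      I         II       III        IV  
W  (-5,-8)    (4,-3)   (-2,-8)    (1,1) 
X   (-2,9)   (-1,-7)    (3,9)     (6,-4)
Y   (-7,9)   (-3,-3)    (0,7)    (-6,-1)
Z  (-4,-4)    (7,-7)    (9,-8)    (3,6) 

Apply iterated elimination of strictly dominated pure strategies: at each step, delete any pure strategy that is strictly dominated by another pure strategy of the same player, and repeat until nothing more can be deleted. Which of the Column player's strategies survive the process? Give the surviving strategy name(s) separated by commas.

I, III, IV

Row W is eliminated: Z beats it against every remaining column (I: -4>-5, II: 7>4, III: 9>-2, IV: 3>1).
For the Row player, X strictly dominates Y on the remaining columns (I: -2>-7, II: -1>-3, III: 3>0, IV: 6>-6); eliminate Y.
For the Column player, I strictly dominates II on the remaining rows (X: 9>-7, Z: -4>-7); eliminate II.
Among the remaining strategies, none is strictly dominated by another pure strategy of the same player, so the elimination stops.
Surviving strategies — the Row player: {X, Z}; the Column player: {I, III, IV}.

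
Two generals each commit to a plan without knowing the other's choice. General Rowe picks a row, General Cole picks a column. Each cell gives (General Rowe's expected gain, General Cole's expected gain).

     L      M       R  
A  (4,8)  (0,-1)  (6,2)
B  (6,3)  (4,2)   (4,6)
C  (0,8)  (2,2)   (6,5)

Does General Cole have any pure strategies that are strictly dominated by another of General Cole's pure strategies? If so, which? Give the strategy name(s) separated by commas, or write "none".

Nothing dominates L: M at A (8>-1); R at A (8>2).
M is strictly dominated by L (A: 8>-1, B: 3>2, C: 8>2).
Nothing dominates R: L at B (6>3); M at A (2>-1).

M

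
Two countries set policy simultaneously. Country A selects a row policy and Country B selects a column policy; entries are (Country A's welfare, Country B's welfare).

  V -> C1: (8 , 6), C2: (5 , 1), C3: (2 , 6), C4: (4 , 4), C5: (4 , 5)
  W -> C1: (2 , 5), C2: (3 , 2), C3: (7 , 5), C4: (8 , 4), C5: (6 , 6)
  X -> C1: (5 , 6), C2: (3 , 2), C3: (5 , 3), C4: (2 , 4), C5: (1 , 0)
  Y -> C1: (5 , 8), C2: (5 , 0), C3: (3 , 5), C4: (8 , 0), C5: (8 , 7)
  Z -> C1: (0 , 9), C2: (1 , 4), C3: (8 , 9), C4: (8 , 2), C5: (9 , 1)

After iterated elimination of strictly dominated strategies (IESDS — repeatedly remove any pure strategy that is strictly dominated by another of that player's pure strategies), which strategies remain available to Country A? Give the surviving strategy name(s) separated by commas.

V, W, X, Y, Z

Country B's strategy C2 is strictly dominated by C1 (V: 6>1, W: 5>2, X: 6>2, Y: 8>0, Z: 9>4) and is removed.
Country B's strategy C4 is strictly dominated by C1 (V: 6>4, W: 5>4, X: 6>4, Y: 8>0, Z: 9>2) and is removed.
Among the remaining strategies, none is strictly dominated by another pure strategy of the same player, so the elimination stops.
Surviving strategies — Country A: {V, W, X, Y, Z}; Country B: {C1, C3, C5}.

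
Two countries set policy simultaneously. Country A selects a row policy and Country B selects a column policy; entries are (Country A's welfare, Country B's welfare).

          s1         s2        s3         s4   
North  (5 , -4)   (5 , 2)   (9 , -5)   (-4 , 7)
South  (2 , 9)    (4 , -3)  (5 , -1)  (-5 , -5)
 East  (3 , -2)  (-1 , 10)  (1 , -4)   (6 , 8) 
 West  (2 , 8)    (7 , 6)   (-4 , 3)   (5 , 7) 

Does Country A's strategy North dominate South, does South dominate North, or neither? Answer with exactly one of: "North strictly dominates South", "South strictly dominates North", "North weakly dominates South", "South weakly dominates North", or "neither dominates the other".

North strictly dominates South

Compare North to South across every action of Country B: s1: 5>2, s2: 5>4, s3: 9>5, s4: -4>-5.
North gives a strictly higher payoff against every action of Country B, so North strictly dominates South.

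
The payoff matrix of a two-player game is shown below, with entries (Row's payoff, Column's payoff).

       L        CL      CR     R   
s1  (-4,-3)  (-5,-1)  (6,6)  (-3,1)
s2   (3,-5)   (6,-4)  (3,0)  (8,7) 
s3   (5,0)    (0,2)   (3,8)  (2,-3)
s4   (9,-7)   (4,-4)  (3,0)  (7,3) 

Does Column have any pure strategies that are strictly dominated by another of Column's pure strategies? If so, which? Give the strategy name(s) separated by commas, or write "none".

CL strictly dominates L — s1: -1>-3, s2: -4>-5, s3: 2>0, s4: -4>-7.
CL: dominated, since CR does at least as well everywhere (s1: 6>-1, s2: 0>-4, s3: 8>2, s4: 0>-4).
CR is not dominated — it holds its own against L at s1 (6>-3); CL at s1 (6>-1); R at s1 (6>1).
R: no other strategy beats it everywhere (L at s1 (1>-3); CL at s1 (1>-1); CR at s2 (7>0)).

L, CL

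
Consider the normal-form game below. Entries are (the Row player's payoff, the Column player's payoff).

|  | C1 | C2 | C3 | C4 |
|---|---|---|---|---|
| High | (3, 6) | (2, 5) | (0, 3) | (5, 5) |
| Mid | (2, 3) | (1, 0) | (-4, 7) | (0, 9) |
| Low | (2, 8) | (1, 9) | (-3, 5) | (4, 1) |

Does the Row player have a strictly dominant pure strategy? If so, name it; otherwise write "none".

High vs Mid: C1: 3>2, C2: 2>1, C3: 0>-4, C4: 5>0.
High vs Low: C1: 3>2, C2: 2>1, C3: 0>-3, C4: 5>4.
High strictly beats every other strategy against every opponent action, so it is strictly dominant.

High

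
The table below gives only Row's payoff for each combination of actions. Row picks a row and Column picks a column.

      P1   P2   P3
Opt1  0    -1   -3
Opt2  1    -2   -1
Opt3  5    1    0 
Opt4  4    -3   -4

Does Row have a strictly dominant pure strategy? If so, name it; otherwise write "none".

Opt3 vs Opt1: P1: 5>0, P2: 1>-1, P3: 0>-3.
Opt3 vs Opt2: P1: 5>1, P2: 1>-2, P3: 0>-1.
Opt3 vs Opt4: P1: 5>4, P2: 1>-3, P3: 0>-4.
Opt3 strictly beats every other strategy against every opponent action, so it is strictly dominant.

Opt3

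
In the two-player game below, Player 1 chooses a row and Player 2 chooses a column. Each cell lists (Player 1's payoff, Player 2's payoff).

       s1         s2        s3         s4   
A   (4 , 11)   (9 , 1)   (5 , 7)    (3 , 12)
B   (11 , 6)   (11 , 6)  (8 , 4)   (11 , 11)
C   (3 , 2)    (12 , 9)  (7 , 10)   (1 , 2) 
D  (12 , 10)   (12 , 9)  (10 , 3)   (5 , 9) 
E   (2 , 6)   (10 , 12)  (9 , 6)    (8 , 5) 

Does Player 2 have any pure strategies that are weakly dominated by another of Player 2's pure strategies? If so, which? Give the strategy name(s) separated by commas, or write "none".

none

s1 is not dominated — it holds its own against s2 at A (11>1); s3 at A (11>7); s4 at D (10>9).
Nothing dominates s2: s1 at C (9>2); s3 at B (6>4); s4 at C (9>2).
s3 is not dominated — it holds its own against s1 at C (10>2); s2 at A (7>1); s4 at C (10>2).
Nothing dominates s4: s1 at A (12>11); s2 at A (12>1); s3 at A (12>7).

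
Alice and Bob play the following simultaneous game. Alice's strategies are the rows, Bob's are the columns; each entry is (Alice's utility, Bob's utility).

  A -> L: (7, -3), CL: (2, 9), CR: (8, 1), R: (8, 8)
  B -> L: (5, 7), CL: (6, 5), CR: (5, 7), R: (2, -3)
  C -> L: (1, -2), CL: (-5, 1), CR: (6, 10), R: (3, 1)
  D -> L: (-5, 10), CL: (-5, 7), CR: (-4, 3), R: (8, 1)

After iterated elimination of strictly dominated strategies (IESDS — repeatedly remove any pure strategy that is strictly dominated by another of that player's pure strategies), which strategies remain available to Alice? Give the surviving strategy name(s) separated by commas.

Row C is eliminated: A beats it against every remaining column (L: 7>1, CL: 2>-5, CR: 8>6, R: 8>3).
Bob's strategy R is strictly dominated by CL (A: 9>8, B: 5>-3, D: 7>1) and is removed.
For Alice, A strictly dominates D on the remaining columns (L: 7>-5, CL: 2>-5, CR: 8>-4); eliminate D.
Among the remaining strategies, none is strictly dominated by another pure strategy of the same player, so the elimination stops.
Surviving strategies — Alice: {A, B}; Bob: {L, CL, CR}.

A, B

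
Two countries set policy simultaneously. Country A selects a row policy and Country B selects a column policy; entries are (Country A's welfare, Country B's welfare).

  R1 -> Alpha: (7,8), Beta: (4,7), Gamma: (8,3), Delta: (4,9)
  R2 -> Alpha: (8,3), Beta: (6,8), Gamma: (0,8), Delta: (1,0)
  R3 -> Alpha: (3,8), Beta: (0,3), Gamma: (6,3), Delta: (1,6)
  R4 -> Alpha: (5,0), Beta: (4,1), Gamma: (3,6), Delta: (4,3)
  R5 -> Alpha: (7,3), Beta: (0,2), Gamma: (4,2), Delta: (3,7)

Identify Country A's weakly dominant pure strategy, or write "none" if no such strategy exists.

R1 fails to dominate R2 at Alpha (7<8).
R2 fails to dominate R1 at Gamma (0<8).
R3 fails to dominate R1 at Alpha (3<7).
R4 fails to dominate R1 at Alpha (5<7).
R5 fails to dominate R1 at Beta (0<4).
No single strategy dominates all the others.

none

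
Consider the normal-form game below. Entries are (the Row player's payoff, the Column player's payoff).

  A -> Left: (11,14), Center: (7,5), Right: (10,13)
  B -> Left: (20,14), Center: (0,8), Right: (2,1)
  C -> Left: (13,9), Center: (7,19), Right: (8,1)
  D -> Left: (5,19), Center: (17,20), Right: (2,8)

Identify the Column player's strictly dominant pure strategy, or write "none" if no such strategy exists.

Left fails to dominate Center at C (9<19).
Center fails to dominate Left at A (5<14).
Right fails to dominate Left at A (13<14).
No single strategy dominates all the others.

none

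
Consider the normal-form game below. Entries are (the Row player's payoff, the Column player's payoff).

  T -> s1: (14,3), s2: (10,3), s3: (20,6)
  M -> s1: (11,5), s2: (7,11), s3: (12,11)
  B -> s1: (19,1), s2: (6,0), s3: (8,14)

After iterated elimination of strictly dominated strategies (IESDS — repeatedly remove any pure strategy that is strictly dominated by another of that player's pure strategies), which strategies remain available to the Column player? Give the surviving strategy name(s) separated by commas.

Row M is eliminated: T beats it against every remaining column (s1: 14>11, s2: 10>7, s3: 20>12).
For the Column player, s3 strictly dominates s1 on the remaining rows (T: 6>3, B: 14>1); eliminate s1.
The Row player's strategy B is strictly dominated by T (s2: 10>6, s3: 20>8) and is removed.
Column s2 is eliminated: s3 beats it against every remaining row (T: 6>3).
Among the remaining strategies, none is strictly dominated by another pure strategy of the same player, so the elimination stops.
Surviving strategies — the Row player: {T}; the Column player: {s3}.

s3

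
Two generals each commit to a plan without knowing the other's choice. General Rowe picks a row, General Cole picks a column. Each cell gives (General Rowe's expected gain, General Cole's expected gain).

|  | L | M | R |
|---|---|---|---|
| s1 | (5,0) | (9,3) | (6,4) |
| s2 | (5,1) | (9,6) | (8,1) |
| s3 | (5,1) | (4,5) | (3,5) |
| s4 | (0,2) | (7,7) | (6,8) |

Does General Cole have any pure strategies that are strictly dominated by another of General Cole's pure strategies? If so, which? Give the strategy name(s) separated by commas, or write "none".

M strictly dominates L — s1: 3>0, s2: 6>1, s3: 5>1, s4: 7>2.
Nothing dominates M: L at s1 (3>0); R at s2 (6>1).
R is not dominated — it holds its own against L at s1 (4>0); M at s1 (4>3).

L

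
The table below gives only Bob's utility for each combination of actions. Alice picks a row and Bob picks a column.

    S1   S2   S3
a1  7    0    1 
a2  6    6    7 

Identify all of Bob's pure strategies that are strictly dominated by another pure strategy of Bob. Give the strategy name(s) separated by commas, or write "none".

S1: no other strategy beats it everywhere (S2 at a1 (7>0); S3 at a1 (7>1)).
S3 strictly dominates S2 — a1: 1>0, a2: 7>6.
Nothing dominates S3: S1 at a2 (7>6); S2 at a1 (1>0).

S2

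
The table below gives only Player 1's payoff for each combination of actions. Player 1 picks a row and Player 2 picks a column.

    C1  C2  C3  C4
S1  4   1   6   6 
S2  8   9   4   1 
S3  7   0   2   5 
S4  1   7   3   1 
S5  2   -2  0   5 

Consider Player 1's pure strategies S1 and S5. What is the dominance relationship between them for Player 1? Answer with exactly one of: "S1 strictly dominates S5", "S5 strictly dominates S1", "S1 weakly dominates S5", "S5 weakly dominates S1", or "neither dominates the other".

S1 strictly dominates S5

S1's payoffs vs S5's, by Player 2's action — C1: 4>2, C2: 1>-2, C3: 6>0, C4: 6>5.
S1 gives a strictly higher payoff against each choice by Player 2, so S1 strictly dominates S5.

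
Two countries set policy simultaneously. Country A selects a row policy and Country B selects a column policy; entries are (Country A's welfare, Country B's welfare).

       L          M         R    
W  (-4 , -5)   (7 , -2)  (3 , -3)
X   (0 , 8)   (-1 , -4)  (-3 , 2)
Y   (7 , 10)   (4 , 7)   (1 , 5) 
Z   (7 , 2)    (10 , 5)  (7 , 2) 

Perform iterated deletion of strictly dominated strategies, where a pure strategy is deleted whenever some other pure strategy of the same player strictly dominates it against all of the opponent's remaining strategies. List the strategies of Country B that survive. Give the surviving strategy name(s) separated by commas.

L, M

Country A's strategy W is strictly dominated by Z (L: 7>-4, M: 10>7, R: 7>3) and is removed.
Row X is eliminated: Y beats it against every remaining column (L: 7>0, M: 4>-1, R: 1>-3).
For Country B, M strictly dominates R on the remaining rows (Y: 7>5, Z: 5>2); eliminate R.
Among the remaining strategies, none is strictly dominated by another pure strategy of the same player, so the elimination stops.
Surviving strategies — Country A: {Y, Z}; Country B: {L, M}.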